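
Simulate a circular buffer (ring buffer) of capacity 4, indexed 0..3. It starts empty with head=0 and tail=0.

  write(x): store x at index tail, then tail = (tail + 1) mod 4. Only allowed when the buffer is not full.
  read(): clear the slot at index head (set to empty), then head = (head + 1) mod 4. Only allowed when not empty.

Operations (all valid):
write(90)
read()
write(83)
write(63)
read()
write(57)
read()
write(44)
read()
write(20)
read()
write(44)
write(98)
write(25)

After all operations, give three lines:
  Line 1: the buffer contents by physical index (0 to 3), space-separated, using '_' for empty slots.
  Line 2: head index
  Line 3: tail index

Answer: 25 20 44 98
1
1

Derivation:
write(90): buf=[90 _ _ _], head=0, tail=1, size=1
read(): buf=[_ _ _ _], head=1, tail=1, size=0
write(83): buf=[_ 83 _ _], head=1, tail=2, size=1
write(63): buf=[_ 83 63 _], head=1, tail=3, size=2
read(): buf=[_ _ 63 _], head=2, tail=3, size=1
write(57): buf=[_ _ 63 57], head=2, tail=0, size=2
read(): buf=[_ _ _ 57], head=3, tail=0, size=1
write(44): buf=[44 _ _ 57], head=3, tail=1, size=2
read(): buf=[44 _ _ _], head=0, tail=1, size=1
write(20): buf=[44 20 _ _], head=0, tail=2, size=2
read(): buf=[_ 20 _ _], head=1, tail=2, size=1
write(44): buf=[_ 20 44 _], head=1, tail=3, size=2
write(98): buf=[_ 20 44 98], head=1, tail=0, size=3
write(25): buf=[25 20 44 98], head=1, tail=1, size=4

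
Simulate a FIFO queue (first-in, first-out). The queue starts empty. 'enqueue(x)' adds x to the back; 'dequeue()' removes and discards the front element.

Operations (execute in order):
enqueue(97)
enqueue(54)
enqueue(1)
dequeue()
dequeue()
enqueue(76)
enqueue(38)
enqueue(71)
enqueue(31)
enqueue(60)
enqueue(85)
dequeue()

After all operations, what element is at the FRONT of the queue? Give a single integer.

enqueue(97): queue = [97]
enqueue(54): queue = [97, 54]
enqueue(1): queue = [97, 54, 1]
dequeue(): queue = [54, 1]
dequeue(): queue = [1]
enqueue(76): queue = [1, 76]
enqueue(38): queue = [1, 76, 38]
enqueue(71): queue = [1, 76, 38, 71]
enqueue(31): queue = [1, 76, 38, 71, 31]
enqueue(60): queue = [1, 76, 38, 71, 31, 60]
enqueue(85): queue = [1, 76, 38, 71, 31, 60, 85]
dequeue(): queue = [76, 38, 71, 31, 60, 85]

Answer: 76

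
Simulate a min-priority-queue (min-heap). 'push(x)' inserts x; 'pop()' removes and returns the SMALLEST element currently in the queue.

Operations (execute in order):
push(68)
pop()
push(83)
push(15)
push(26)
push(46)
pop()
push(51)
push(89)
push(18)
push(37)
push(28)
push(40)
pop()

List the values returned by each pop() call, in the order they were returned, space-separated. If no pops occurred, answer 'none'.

Answer: 68 15 18

Derivation:
push(68): heap contents = [68]
pop() → 68: heap contents = []
push(83): heap contents = [83]
push(15): heap contents = [15, 83]
push(26): heap contents = [15, 26, 83]
push(46): heap contents = [15, 26, 46, 83]
pop() → 15: heap contents = [26, 46, 83]
push(51): heap contents = [26, 46, 51, 83]
push(89): heap contents = [26, 46, 51, 83, 89]
push(18): heap contents = [18, 26, 46, 51, 83, 89]
push(37): heap contents = [18, 26, 37, 46, 51, 83, 89]
push(28): heap contents = [18, 26, 28, 37, 46, 51, 83, 89]
push(40): heap contents = [18, 26, 28, 37, 40, 46, 51, 83, 89]
pop() → 18: heap contents = [26, 28, 37, 40, 46, 51, 83, 89]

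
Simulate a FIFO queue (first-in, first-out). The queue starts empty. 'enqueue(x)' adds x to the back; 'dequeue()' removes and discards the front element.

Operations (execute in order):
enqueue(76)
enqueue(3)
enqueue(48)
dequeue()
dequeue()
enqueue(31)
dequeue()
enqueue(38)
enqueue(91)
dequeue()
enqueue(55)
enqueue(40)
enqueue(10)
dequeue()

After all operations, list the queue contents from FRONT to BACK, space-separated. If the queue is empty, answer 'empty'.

Answer: 91 55 40 10

Derivation:
enqueue(76): [76]
enqueue(3): [76, 3]
enqueue(48): [76, 3, 48]
dequeue(): [3, 48]
dequeue(): [48]
enqueue(31): [48, 31]
dequeue(): [31]
enqueue(38): [31, 38]
enqueue(91): [31, 38, 91]
dequeue(): [38, 91]
enqueue(55): [38, 91, 55]
enqueue(40): [38, 91, 55, 40]
enqueue(10): [38, 91, 55, 40, 10]
dequeue(): [91, 55, 40, 10]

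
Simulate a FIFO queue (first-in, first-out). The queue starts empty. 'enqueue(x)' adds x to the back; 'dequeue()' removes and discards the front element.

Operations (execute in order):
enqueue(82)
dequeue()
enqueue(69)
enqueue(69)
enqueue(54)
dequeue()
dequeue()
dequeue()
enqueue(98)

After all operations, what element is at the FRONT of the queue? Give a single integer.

Answer: 98

Derivation:
enqueue(82): queue = [82]
dequeue(): queue = []
enqueue(69): queue = [69]
enqueue(69): queue = [69, 69]
enqueue(54): queue = [69, 69, 54]
dequeue(): queue = [69, 54]
dequeue(): queue = [54]
dequeue(): queue = []
enqueue(98): queue = [98]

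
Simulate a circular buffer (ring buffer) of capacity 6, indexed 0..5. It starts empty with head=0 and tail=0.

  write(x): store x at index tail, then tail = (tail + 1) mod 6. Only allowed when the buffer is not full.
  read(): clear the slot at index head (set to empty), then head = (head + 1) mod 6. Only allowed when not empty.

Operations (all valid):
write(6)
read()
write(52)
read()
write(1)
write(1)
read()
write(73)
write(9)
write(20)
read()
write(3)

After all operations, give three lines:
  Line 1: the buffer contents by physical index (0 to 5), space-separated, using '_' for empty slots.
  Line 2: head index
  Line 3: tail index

write(6): buf=[6 _ _ _ _ _], head=0, tail=1, size=1
read(): buf=[_ _ _ _ _ _], head=1, tail=1, size=0
write(52): buf=[_ 52 _ _ _ _], head=1, tail=2, size=1
read(): buf=[_ _ _ _ _ _], head=2, tail=2, size=0
write(1): buf=[_ _ 1 _ _ _], head=2, tail=3, size=1
write(1): buf=[_ _ 1 1 _ _], head=2, tail=4, size=2
read(): buf=[_ _ _ 1 _ _], head=3, tail=4, size=1
write(73): buf=[_ _ _ 1 73 _], head=3, tail=5, size=2
write(9): buf=[_ _ _ 1 73 9], head=3, tail=0, size=3
write(20): buf=[20 _ _ 1 73 9], head=3, tail=1, size=4
read(): buf=[20 _ _ _ 73 9], head=4, tail=1, size=3
write(3): buf=[20 3 _ _ 73 9], head=4, tail=2, size=4

Answer: 20 3 _ _ 73 9
4
2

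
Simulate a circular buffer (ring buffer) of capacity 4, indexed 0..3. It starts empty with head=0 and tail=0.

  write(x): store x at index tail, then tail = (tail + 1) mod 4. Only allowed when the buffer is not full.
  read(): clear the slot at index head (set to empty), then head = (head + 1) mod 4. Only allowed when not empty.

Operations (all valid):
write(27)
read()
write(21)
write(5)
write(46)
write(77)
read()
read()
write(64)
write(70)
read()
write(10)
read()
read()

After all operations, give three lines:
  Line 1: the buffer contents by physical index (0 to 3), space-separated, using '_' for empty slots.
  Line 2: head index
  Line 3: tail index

write(27): buf=[27 _ _ _], head=0, tail=1, size=1
read(): buf=[_ _ _ _], head=1, tail=1, size=0
write(21): buf=[_ 21 _ _], head=1, tail=2, size=1
write(5): buf=[_ 21 5 _], head=1, tail=3, size=2
write(46): buf=[_ 21 5 46], head=1, tail=0, size=3
write(77): buf=[77 21 5 46], head=1, tail=1, size=4
read(): buf=[77 _ 5 46], head=2, tail=1, size=3
read(): buf=[77 _ _ 46], head=3, tail=1, size=2
write(64): buf=[77 64 _ 46], head=3, tail=2, size=3
write(70): buf=[77 64 70 46], head=3, tail=3, size=4
read(): buf=[77 64 70 _], head=0, tail=3, size=3
write(10): buf=[77 64 70 10], head=0, tail=0, size=4
read(): buf=[_ 64 70 10], head=1, tail=0, size=3
read(): buf=[_ _ 70 10], head=2, tail=0, size=2

Answer: _ _ 70 10
2
0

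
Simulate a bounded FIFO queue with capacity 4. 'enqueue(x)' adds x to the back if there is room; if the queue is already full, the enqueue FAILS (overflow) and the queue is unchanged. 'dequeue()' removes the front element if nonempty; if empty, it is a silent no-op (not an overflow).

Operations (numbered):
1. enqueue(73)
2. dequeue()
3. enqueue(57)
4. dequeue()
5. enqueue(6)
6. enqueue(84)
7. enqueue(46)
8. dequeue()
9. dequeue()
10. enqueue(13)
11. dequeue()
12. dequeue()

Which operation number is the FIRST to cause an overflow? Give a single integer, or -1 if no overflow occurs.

Answer: -1

Derivation:
1. enqueue(73): size=1
2. dequeue(): size=0
3. enqueue(57): size=1
4. dequeue(): size=0
5. enqueue(6): size=1
6. enqueue(84): size=2
7. enqueue(46): size=3
8. dequeue(): size=2
9. dequeue(): size=1
10. enqueue(13): size=2
11. dequeue(): size=1
12. dequeue(): size=0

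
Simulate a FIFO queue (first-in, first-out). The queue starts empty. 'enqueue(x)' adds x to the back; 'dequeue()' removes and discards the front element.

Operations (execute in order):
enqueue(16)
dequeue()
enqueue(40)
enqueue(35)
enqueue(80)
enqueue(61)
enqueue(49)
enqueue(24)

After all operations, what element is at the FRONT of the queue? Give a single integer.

enqueue(16): queue = [16]
dequeue(): queue = []
enqueue(40): queue = [40]
enqueue(35): queue = [40, 35]
enqueue(80): queue = [40, 35, 80]
enqueue(61): queue = [40, 35, 80, 61]
enqueue(49): queue = [40, 35, 80, 61, 49]
enqueue(24): queue = [40, 35, 80, 61, 49, 24]

Answer: 40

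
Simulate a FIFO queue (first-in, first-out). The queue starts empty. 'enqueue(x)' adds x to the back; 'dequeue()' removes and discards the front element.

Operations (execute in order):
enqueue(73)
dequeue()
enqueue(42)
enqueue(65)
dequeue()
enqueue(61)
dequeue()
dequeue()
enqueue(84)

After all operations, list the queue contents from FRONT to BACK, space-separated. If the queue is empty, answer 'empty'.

enqueue(73): [73]
dequeue(): []
enqueue(42): [42]
enqueue(65): [42, 65]
dequeue(): [65]
enqueue(61): [65, 61]
dequeue(): [61]
dequeue(): []
enqueue(84): [84]

Answer: 84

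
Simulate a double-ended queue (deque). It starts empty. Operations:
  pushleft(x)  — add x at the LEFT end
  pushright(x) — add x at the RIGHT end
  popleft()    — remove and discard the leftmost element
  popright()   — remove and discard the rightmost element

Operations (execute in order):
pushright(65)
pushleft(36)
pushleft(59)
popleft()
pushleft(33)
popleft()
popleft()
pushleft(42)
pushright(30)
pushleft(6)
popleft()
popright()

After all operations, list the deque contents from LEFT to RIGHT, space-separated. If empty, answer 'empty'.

Answer: 42 65

Derivation:
pushright(65): [65]
pushleft(36): [36, 65]
pushleft(59): [59, 36, 65]
popleft(): [36, 65]
pushleft(33): [33, 36, 65]
popleft(): [36, 65]
popleft(): [65]
pushleft(42): [42, 65]
pushright(30): [42, 65, 30]
pushleft(6): [6, 42, 65, 30]
popleft(): [42, 65, 30]
popright(): [42, 65]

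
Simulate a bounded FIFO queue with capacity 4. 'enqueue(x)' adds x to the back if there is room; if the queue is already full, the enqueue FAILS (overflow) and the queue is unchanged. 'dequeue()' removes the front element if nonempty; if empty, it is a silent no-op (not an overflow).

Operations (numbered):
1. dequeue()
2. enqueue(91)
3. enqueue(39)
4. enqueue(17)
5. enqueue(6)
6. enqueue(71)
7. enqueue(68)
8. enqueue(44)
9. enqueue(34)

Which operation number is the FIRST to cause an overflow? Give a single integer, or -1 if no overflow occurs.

1. dequeue(): empty, no-op, size=0
2. enqueue(91): size=1
3. enqueue(39): size=2
4. enqueue(17): size=3
5. enqueue(6): size=4
6. enqueue(71): size=4=cap → OVERFLOW (fail)
7. enqueue(68): size=4=cap → OVERFLOW (fail)
8. enqueue(44): size=4=cap → OVERFLOW (fail)
9. enqueue(34): size=4=cap → OVERFLOW (fail)

Answer: 6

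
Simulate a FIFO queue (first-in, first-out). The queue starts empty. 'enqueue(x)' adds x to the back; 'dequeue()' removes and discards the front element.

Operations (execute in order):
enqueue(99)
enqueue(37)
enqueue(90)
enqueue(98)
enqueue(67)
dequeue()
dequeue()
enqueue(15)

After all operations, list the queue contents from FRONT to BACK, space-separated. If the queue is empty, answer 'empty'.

enqueue(99): [99]
enqueue(37): [99, 37]
enqueue(90): [99, 37, 90]
enqueue(98): [99, 37, 90, 98]
enqueue(67): [99, 37, 90, 98, 67]
dequeue(): [37, 90, 98, 67]
dequeue(): [90, 98, 67]
enqueue(15): [90, 98, 67, 15]

Answer: 90 98 67 15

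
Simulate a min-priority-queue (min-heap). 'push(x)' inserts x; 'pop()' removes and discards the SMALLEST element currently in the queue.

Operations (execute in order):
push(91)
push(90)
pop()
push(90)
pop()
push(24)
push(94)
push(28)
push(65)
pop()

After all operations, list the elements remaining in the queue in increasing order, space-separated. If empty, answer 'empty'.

Answer: 28 65 91 94

Derivation:
push(91): heap contents = [91]
push(90): heap contents = [90, 91]
pop() → 90: heap contents = [91]
push(90): heap contents = [90, 91]
pop() → 90: heap contents = [91]
push(24): heap contents = [24, 91]
push(94): heap contents = [24, 91, 94]
push(28): heap contents = [24, 28, 91, 94]
push(65): heap contents = [24, 28, 65, 91, 94]
pop() → 24: heap contents = [28, 65, 91, 94]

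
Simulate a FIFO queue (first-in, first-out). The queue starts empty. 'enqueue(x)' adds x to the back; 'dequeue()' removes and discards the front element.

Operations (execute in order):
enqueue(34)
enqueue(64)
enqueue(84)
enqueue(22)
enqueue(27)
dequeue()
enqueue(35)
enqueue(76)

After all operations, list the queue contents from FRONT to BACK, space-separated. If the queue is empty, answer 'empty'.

enqueue(34): [34]
enqueue(64): [34, 64]
enqueue(84): [34, 64, 84]
enqueue(22): [34, 64, 84, 22]
enqueue(27): [34, 64, 84, 22, 27]
dequeue(): [64, 84, 22, 27]
enqueue(35): [64, 84, 22, 27, 35]
enqueue(76): [64, 84, 22, 27, 35, 76]

Answer: 64 84 22 27 35 76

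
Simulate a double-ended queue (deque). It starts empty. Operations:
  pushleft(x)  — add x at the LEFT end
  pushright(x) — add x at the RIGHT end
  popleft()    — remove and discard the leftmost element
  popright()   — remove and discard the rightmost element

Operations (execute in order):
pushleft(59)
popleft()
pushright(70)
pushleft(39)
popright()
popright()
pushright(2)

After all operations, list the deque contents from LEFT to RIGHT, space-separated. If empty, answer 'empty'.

pushleft(59): [59]
popleft(): []
pushright(70): [70]
pushleft(39): [39, 70]
popright(): [39]
popright(): []
pushright(2): [2]

Answer: 2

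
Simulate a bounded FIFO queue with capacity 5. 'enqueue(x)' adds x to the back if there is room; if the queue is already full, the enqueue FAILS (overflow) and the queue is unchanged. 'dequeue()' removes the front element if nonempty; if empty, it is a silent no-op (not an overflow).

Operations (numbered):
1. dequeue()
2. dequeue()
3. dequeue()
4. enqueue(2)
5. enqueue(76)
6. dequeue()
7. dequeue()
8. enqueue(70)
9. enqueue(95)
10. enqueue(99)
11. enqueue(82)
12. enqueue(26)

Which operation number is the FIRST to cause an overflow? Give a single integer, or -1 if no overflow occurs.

1. dequeue(): empty, no-op, size=0
2. dequeue(): empty, no-op, size=0
3. dequeue(): empty, no-op, size=0
4. enqueue(2): size=1
5. enqueue(76): size=2
6. dequeue(): size=1
7. dequeue(): size=0
8. enqueue(70): size=1
9. enqueue(95): size=2
10. enqueue(99): size=3
11. enqueue(82): size=4
12. enqueue(26): size=5

Answer: -1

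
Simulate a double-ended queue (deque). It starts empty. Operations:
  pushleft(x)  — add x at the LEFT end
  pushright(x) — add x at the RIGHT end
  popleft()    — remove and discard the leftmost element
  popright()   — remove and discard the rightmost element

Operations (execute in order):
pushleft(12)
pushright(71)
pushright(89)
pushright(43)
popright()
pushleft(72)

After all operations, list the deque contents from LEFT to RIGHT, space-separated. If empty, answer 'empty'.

Answer: 72 12 71 89

Derivation:
pushleft(12): [12]
pushright(71): [12, 71]
pushright(89): [12, 71, 89]
pushright(43): [12, 71, 89, 43]
popright(): [12, 71, 89]
pushleft(72): [72, 12, 71, 89]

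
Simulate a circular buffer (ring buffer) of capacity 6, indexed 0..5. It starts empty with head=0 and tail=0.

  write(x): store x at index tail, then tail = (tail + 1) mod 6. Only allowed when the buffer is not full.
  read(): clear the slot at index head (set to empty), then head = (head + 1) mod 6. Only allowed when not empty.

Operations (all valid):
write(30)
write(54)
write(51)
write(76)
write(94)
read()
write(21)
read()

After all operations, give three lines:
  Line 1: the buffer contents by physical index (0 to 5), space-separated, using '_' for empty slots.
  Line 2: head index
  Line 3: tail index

write(30): buf=[30 _ _ _ _ _], head=0, tail=1, size=1
write(54): buf=[30 54 _ _ _ _], head=0, tail=2, size=2
write(51): buf=[30 54 51 _ _ _], head=0, tail=3, size=3
write(76): buf=[30 54 51 76 _ _], head=0, tail=4, size=4
write(94): buf=[30 54 51 76 94 _], head=0, tail=5, size=5
read(): buf=[_ 54 51 76 94 _], head=1, tail=5, size=4
write(21): buf=[_ 54 51 76 94 21], head=1, tail=0, size=5
read(): buf=[_ _ 51 76 94 21], head=2, tail=0, size=4

Answer: _ _ 51 76 94 21
2
0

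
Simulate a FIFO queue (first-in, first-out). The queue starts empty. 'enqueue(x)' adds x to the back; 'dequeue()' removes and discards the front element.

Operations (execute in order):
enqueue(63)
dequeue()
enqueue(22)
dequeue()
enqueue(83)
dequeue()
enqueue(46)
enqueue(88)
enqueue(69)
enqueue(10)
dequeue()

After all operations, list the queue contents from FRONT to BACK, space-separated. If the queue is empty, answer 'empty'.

enqueue(63): [63]
dequeue(): []
enqueue(22): [22]
dequeue(): []
enqueue(83): [83]
dequeue(): []
enqueue(46): [46]
enqueue(88): [46, 88]
enqueue(69): [46, 88, 69]
enqueue(10): [46, 88, 69, 10]
dequeue(): [88, 69, 10]

Answer: 88 69 10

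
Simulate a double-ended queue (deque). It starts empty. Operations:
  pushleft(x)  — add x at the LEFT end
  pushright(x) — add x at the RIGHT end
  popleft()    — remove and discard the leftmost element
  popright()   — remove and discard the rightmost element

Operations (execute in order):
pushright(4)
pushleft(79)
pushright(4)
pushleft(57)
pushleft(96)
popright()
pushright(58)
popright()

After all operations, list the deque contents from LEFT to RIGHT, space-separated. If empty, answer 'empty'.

Answer: 96 57 79 4

Derivation:
pushright(4): [4]
pushleft(79): [79, 4]
pushright(4): [79, 4, 4]
pushleft(57): [57, 79, 4, 4]
pushleft(96): [96, 57, 79, 4, 4]
popright(): [96, 57, 79, 4]
pushright(58): [96, 57, 79, 4, 58]
popright(): [96, 57, 79, 4]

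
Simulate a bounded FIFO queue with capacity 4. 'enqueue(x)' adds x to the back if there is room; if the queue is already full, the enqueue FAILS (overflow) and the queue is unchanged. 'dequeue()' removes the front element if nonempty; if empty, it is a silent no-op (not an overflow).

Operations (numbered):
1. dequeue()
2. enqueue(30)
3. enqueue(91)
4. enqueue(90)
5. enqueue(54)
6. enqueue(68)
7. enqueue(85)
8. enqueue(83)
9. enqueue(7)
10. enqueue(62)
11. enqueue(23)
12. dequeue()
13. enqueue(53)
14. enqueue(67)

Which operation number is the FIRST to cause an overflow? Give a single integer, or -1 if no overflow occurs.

1. dequeue(): empty, no-op, size=0
2. enqueue(30): size=1
3. enqueue(91): size=2
4. enqueue(90): size=3
5. enqueue(54): size=4
6. enqueue(68): size=4=cap → OVERFLOW (fail)
7. enqueue(85): size=4=cap → OVERFLOW (fail)
8. enqueue(83): size=4=cap → OVERFLOW (fail)
9. enqueue(7): size=4=cap → OVERFLOW (fail)
10. enqueue(62): size=4=cap → OVERFLOW (fail)
11. enqueue(23): size=4=cap → OVERFLOW (fail)
12. dequeue(): size=3
13. enqueue(53): size=4
14. enqueue(67): size=4=cap → OVERFLOW (fail)

Answer: 6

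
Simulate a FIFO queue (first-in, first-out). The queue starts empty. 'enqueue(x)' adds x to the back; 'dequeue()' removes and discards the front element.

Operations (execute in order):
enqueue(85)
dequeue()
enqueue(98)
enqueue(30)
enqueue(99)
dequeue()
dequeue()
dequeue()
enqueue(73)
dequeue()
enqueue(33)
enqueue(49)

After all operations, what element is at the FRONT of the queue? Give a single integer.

Answer: 33

Derivation:
enqueue(85): queue = [85]
dequeue(): queue = []
enqueue(98): queue = [98]
enqueue(30): queue = [98, 30]
enqueue(99): queue = [98, 30, 99]
dequeue(): queue = [30, 99]
dequeue(): queue = [99]
dequeue(): queue = []
enqueue(73): queue = [73]
dequeue(): queue = []
enqueue(33): queue = [33]
enqueue(49): queue = [33, 49]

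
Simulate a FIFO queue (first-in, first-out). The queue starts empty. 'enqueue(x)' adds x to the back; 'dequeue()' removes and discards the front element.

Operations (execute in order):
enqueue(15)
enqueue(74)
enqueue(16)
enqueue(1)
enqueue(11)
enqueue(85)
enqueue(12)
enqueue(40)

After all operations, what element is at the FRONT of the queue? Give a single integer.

enqueue(15): queue = [15]
enqueue(74): queue = [15, 74]
enqueue(16): queue = [15, 74, 16]
enqueue(1): queue = [15, 74, 16, 1]
enqueue(11): queue = [15, 74, 16, 1, 11]
enqueue(85): queue = [15, 74, 16, 1, 11, 85]
enqueue(12): queue = [15, 74, 16, 1, 11, 85, 12]
enqueue(40): queue = [15, 74, 16, 1, 11, 85, 12, 40]

Answer: 15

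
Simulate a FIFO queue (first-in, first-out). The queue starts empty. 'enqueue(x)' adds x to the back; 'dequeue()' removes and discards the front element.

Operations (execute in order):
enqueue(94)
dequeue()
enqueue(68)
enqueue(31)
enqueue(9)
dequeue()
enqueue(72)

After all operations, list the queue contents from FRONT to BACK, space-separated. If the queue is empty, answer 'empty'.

enqueue(94): [94]
dequeue(): []
enqueue(68): [68]
enqueue(31): [68, 31]
enqueue(9): [68, 31, 9]
dequeue(): [31, 9]
enqueue(72): [31, 9, 72]

Answer: 31 9 72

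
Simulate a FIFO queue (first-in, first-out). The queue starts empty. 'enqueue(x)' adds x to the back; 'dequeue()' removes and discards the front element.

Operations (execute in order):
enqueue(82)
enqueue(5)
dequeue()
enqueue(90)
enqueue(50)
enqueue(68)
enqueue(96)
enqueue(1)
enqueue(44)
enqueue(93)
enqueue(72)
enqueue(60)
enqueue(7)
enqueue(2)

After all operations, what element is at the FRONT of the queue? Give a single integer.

enqueue(82): queue = [82]
enqueue(5): queue = [82, 5]
dequeue(): queue = [5]
enqueue(90): queue = [5, 90]
enqueue(50): queue = [5, 90, 50]
enqueue(68): queue = [5, 90, 50, 68]
enqueue(96): queue = [5, 90, 50, 68, 96]
enqueue(1): queue = [5, 90, 50, 68, 96, 1]
enqueue(44): queue = [5, 90, 50, 68, 96, 1, 44]
enqueue(93): queue = [5, 90, 50, 68, 96, 1, 44, 93]
enqueue(72): queue = [5, 90, 50, 68, 96, 1, 44, 93, 72]
enqueue(60): queue = [5, 90, 50, 68, 96, 1, 44, 93, 72, 60]
enqueue(7): queue = [5, 90, 50, 68, 96, 1, 44, 93, 72, 60, 7]
enqueue(2): queue = [5, 90, 50, 68, 96, 1, 44, 93, 72, 60, 7, 2]

Answer: 5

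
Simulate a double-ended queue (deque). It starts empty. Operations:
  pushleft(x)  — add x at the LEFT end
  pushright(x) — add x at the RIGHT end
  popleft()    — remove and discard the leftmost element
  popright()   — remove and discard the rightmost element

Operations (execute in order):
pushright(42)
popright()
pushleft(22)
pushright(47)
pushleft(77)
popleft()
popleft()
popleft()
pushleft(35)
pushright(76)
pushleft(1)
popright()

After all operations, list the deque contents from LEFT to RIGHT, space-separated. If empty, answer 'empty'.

pushright(42): [42]
popright(): []
pushleft(22): [22]
pushright(47): [22, 47]
pushleft(77): [77, 22, 47]
popleft(): [22, 47]
popleft(): [47]
popleft(): []
pushleft(35): [35]
pushright(76): [35, 76]
pushleft(1): [1, 35, 76]
popright(): [1, 35]

Answer: 1 35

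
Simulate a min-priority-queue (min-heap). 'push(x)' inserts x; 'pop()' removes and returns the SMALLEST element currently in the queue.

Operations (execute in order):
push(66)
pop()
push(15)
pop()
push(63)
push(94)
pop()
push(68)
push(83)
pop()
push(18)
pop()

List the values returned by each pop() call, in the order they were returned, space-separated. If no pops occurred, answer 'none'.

push(66): heap contents = [66]
pop() → 66: heap contents = []
push(15): heap contents = [15]
pop() → 15: heap contents = []
push(63): heap contents = [63]
push(94): heap contents = [63, 94]
pop() → 63: heap contents = [94]
push(68): heap contents = [68, 94]
push(83): heap contents = [68, 83, 94]
pop() → 68: heap contents = [83, 94]
push(18): heap contents = [18, 83, 94]
pop() → 18: heap contents = [83, 94]

Answer: 66 15 63 68 18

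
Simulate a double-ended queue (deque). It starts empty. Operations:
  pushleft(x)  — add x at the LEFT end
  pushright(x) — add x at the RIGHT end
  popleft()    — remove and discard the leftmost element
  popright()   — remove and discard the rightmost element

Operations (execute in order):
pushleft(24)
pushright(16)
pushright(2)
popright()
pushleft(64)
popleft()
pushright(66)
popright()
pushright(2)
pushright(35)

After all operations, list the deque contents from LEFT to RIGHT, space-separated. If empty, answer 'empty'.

Answer: 24 16 2 35

Derivation:
pushleft(24): [24]
pushright(16): [24, 16]
pushright(2): [24, 16, 2]
popright(): [24, 16]
pushleft(64): [64, 24, 16]
popleft(): [24, 16]
pushright(66): [24, 16, 66]
popright(): [24, 16]
pushright(2): [24, 16, 2]
pushright(35): [24, 16, 2, 35]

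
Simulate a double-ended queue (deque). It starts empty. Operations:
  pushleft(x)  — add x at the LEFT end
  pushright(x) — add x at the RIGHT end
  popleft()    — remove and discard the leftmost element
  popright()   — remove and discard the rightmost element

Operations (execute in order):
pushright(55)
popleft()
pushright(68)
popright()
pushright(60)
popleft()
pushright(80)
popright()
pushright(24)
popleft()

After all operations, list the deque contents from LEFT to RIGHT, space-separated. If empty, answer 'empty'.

Answer: empty

Derivation:
pushright(55): [55]
popleft(): []
pushright(68): [68]
popright(): []
pushright(60): [60]
popleft(): []
pushright(80): [80]
popright(): []
pushright(24): [24]
popleft(): []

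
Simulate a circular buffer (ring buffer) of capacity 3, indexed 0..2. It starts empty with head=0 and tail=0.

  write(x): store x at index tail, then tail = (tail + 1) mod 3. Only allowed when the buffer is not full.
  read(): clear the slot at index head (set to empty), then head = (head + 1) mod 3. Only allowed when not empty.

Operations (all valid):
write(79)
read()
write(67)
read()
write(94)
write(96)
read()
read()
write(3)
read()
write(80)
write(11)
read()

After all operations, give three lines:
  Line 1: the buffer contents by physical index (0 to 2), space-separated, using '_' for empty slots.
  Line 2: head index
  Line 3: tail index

Answer: 11 _ _
0
1

Derivation:
write(79): buf=[79 _ _], head=0, tail=1, size=1
read(): buf=[_ _ _], head=1, tail=1, size=0
write(67): buf=[_ 67 _], head=1, tail=2, size=1
read(): buf=[_ _ _], head=2, tail=2, size=0
write(94): buf=[_ _ 94], head=2, tail=0, size=1
write(96): buf=[96 _ 94], head=2, tail=1, size=2
read(): buf=[96 _ _], head=0, tail=1, size=1
read(): buf=[_ _ _], head=1, tail=1, size=0
write(3): buf=[_ 3 _], head=1, tail=2, size=1
read(): buf=[_ _ _], head=2, tail=2, size=0
write(80): buf=[_ _ 80], head=2, tail=0, size=1
write(11): buf=[11 _ 80], head=2, tail=1, size=2
read(): buf=[11 _ _], head=0, tail=1, size=1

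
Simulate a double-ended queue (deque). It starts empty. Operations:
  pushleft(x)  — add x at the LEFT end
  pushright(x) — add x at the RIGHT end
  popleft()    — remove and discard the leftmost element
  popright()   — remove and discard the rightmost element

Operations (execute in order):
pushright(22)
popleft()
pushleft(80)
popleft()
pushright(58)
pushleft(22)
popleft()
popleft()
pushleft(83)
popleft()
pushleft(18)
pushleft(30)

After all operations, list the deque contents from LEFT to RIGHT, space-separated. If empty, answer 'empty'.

pushright(22): [22]
popleft(): []
pushleft(80): [80]
popleft(): []
pushright(58): [58]
pushleft(22): [22, 58]
popleft(): [58]
popleft(): []
pushleft(83): [83]
popleft(): []
pushleft(18): [18]
pushleft(30): [30, 18]

Answer: 30 18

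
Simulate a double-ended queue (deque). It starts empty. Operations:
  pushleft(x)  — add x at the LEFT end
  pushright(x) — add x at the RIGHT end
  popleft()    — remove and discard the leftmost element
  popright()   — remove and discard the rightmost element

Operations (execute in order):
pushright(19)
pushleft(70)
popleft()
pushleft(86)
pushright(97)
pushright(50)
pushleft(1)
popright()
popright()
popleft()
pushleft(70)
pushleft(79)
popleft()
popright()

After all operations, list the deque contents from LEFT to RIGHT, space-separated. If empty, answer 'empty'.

pushright(19): [19]
pushleft(70): [70, 19]
popleft(): [19]
pushleft(86): [86, 19]
pushright(97): [86, 19, 97]
pushright(50): [86, 19, 97, 50]
pushleft(1): [1, 86, 19, 97, 50]
popright(): [1, 86, 19, 97]
popright(): [1, 86, 19]
popleft(): [86, 19]
pushleft(70): [70, 86, 19]
pushleft(79): [79, 70, 86, 19]
popleft(): [70, 86, 19]
popright(): [70, 86]

Answer: 70 86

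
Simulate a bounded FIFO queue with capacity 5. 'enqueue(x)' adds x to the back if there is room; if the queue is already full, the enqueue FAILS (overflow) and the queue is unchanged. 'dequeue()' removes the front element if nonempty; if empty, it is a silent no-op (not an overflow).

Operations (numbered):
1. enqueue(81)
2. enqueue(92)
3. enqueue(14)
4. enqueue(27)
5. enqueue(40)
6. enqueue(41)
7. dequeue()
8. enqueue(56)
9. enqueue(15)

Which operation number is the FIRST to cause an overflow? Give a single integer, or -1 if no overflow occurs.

1. enqueue(81): size=1
2. enqueue(92): size=2
3. enqueue(14): size=3
4. enqueue(27): size=4
5. enqueue(40): size=5
6. enqueue(41): size=5=cap → OVERFLOW (fail)
7. dequeue(): size=4
8. enqueue(56): size=5
9. enqueue(15): size=5=cap → OVERFLOW (fail)

Answer: 6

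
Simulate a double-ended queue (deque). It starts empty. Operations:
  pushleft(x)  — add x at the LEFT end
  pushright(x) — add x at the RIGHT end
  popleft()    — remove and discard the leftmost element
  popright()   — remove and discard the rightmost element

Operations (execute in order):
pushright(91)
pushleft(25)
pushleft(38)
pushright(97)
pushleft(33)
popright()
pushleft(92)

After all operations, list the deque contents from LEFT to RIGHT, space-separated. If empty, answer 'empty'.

pushright(91): [91]
pushleft(25): [25, 91]
pushleft(38): [38, 25, 91]
pushright(97): [38, 25, 91, 97]
pushleft(33): [33, 38, 25, 91, 97]
popright(): [33, 38, 25, 91]
pushleft(92): [92, 33, 38, 25, 91]

Answer: 92 33 38 25 91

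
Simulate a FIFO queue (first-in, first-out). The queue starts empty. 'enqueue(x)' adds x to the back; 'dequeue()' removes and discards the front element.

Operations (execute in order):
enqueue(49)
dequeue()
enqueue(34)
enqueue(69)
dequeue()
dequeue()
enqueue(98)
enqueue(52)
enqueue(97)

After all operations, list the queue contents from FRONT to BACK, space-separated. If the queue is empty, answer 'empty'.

Answer: 98 52 97

Derivation:
enqueue(49): [49]
dequeue(): []
enqueue(34): [34]
enqueue(69): [34, 69]
dequeue(): [69]
dequeue(): []
enqueue(98): [98]
enqueue(52): [98, 52]
enqueue(97): [98, 52, 97]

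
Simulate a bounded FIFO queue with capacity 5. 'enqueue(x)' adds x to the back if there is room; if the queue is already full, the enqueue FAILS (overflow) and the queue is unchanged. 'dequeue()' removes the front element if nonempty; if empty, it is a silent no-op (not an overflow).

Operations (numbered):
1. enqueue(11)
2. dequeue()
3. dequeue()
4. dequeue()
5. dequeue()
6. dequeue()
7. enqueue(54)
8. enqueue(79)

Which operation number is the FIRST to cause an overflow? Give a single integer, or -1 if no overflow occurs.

1. enqueue(11): size=1
2. dequeue(): size=0
3. dequeue(): empty, no-op, size=0
4. dequeue(): empty, no-op, size=0
5. dequeue(): empty, no-op, size=0
6. dequeue(): empty, no-op, size=0
7. enqueue(54): size=1
8. enqueue(79): size=2

Answer: -1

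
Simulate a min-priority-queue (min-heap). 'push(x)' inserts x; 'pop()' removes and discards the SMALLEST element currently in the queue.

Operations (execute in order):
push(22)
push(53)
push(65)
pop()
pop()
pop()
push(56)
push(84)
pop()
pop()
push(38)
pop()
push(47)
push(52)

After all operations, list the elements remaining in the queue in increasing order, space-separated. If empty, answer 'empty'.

Answer: 47 52

Derivation:
push(22): heap contents = [22]
push(53): heap contents = [22, 53]
push(65): heap contents = [22, 53, 65]
pop() → 22: heap contents = [53, 65]
pop() → 53: heap contents = [65]
pop() → 65: heap contents = []
push(56): heap contents = [56]
push(84): heap contents = [56, 84]
pop() → 56: heap contents = [84]
pop() → 84: heap contents = []
push(38): heap contents = [38]
pop() → 38: heap contents = []
push(47): heap contents = [47]
push(52): heap contents = [47, 52]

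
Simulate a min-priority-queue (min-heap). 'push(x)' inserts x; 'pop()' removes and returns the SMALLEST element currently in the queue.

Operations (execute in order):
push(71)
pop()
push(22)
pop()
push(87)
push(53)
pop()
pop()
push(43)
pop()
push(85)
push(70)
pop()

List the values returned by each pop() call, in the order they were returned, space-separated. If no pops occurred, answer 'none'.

push(71): heap contents = [71]
pop() → 71: heap contents = []
push(22): heap contents = [22]
pop() → 22: heap contents = []
push(87): heap contents = [87]
push(53): heap contents = [53, 87]
pop() → 53: heap contents = [87]
pop() → 87: heap contents = []
push(43): heap contents = [43]
pop() → 43: heap contents = []
push(85): heap contents = [85]
push(70): heap contents = [70, 85]
pop() → 70: heap contents = [85]

Answer: 71 22 53 87 43 70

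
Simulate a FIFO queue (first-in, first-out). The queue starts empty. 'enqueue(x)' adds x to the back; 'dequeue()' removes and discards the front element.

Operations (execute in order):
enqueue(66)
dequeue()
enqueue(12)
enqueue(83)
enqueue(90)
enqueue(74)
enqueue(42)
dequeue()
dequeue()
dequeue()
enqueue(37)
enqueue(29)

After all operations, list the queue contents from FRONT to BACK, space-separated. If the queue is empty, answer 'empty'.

enqueue(66): [66]
dequeue(): []
enqueue(12): [12]
enqueue(83): [12, 83]
enqueue(90): [12, 83, 90]
enqueue(74): [12, 83, 90, 74]
enqueue(42): [12, 83, 90, 74, 42]
dequeue(): [83, 90, 74, 42]
dequeue(): [90, 74, 42]
dequeue(): [74, 42]
enqueue(37): [74, 42, 37]
enqueue(29): [74, 42, 37, 29]

Answer: 74 42 37 29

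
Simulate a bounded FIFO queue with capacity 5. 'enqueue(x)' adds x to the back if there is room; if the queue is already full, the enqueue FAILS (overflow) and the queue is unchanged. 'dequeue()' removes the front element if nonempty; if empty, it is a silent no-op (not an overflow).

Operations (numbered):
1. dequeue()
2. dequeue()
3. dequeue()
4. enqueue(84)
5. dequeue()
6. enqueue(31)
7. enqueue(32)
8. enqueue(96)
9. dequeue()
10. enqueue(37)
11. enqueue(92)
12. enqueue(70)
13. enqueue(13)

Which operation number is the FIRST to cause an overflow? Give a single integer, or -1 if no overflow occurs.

Answer: 13

Derivation:
1. dequeue(): empty, no-op, size=0
2. dequeue(): empty, no-op, size=0
3. dequeue(): empty, no-op, size=0
4. enqueue(84): size=1
5. dequeue(): size=0
6. enqueue(31): size=1
7. enqueue(32): size=2
8. enqueue(96): size=3
9. dequeue(): size=2
10. enqueue(37): size=3
11. enqueue(92): size=4
12. enqueue(70): size=5
13. enqueue(13): size=5=cap → OVERFLOW (fail)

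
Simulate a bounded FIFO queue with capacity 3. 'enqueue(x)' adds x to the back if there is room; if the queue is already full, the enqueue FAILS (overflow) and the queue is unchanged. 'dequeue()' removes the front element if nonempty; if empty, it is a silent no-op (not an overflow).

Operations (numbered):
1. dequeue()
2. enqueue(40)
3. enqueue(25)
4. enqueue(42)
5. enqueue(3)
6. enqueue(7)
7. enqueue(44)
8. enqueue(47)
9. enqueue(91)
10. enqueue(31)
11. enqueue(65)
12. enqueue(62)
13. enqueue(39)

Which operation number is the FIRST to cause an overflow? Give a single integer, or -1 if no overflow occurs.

1. dequeue(): empty, no-op, size=0
2. enqueue(40): size=1
3. enqueue(25): size=2
4. enqueue(42): size=3
5. enqueue(3): size=3=cap → OVERFLOW (fail)
6. enqueue(7): size=3=cap → OVERFLOW (fail)
7. enqueue(44): size=3=cap → OVERFLOW (fail)
8. enqueue(47): size=3=cap → OVERFLOW (fail)
9. enqueue(91): size=3=cap → OVERFLOW (fail)
10. enqueue(31): size=3=cap → OVERFLOW (fail)
11. enqueue(65): size=3=cap → OVERFLOW (fail)
12. enqueue(62): size=3=cap → OVERFLOW (fail)
13. enqueue(39): size=3=cap → OVERFLOW (fail)

Answer: 5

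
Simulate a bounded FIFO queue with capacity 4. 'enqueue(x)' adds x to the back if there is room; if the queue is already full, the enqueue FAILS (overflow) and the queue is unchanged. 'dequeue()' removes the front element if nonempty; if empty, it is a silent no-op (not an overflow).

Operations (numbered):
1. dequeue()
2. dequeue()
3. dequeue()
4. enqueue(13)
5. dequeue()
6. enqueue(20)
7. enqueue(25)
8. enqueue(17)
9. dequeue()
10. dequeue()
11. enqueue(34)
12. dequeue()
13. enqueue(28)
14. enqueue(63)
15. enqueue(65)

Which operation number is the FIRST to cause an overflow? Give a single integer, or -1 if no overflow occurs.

Answer: -1

Derivation:
1. dequeue(): empty, no-op, size=0
2. dequeue(): empty, no-op, size=0
3. dequeue(): empty, no-op, size=0
4. enqueue(13): size=1
5. dequeue(): size=0
6. enqueue(20): size=1
7. enqueue(25): size=2
8. enqueue(17): size=3
9. dequeue(): size=2
10. dequeue(): size=1
11. enqueue(34): size=2
12. dequeue(): size=1
13. enqueue(28): size=2
14. enqueue(63): size=3
15. enqueue(65): size=4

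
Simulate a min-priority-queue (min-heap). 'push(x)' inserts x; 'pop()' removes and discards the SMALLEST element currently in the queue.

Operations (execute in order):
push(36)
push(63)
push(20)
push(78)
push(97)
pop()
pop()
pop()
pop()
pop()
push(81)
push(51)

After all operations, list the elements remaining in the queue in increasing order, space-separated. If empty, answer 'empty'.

push(36): heap contents = [36]
push(63): heap contents = [36, 63]
push(20): heap contents = [20, 36, 63]
push(78): heap contents = [20, 36, 63, 78]
push(97): heap contents = [20, 36, 63, 78, 97]
pop() → 20: heap contents = [36, 63, 78, 97]
pop() → 36: heap contents = [63, 78, 97]
pop() → 63: heap contents = [78, 97]
pop() → 78: heap contents = [97]
pop() → 97: heap contents = []
push(81): heap contents = [81]
push(51): heap contents = [51, 81]

Answer: 51 81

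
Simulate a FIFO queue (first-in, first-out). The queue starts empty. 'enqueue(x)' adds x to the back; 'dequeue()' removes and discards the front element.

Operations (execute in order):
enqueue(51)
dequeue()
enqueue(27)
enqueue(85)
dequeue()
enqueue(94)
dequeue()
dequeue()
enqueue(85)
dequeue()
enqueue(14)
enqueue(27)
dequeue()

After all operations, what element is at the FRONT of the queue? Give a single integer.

Answer: 27

Derivation:
enqueue(51): queue = [51]
dequeue(): queue = []
enqueue(27): queue = [27]
enqueue(85): queue = [27, 85]
dequeue(): queue = [85]
enqueue(94): queue = [85, 94]
dequeue(): queue = [94]
dequeue(): queue = []
enqueue(85): queue = [85]
dequeue(): queue = []
enqueue(14): queue = [14]
enqueue(27): queue = [14, 27]
dequeue(): queue = [27]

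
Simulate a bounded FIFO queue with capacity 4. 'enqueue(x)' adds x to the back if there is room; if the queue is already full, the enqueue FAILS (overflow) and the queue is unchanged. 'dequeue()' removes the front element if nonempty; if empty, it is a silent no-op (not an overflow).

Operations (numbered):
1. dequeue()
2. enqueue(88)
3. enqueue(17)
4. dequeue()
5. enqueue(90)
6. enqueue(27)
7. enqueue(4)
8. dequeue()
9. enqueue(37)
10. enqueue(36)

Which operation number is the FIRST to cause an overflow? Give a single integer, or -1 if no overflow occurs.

Answer: 10

Derivation:
1. dequeue(): empty, no-op, size=0
2. enqueue(88): size=1
3. enqueue(17): size=2
4. dequeue(): size=1
5. enqueue(90): size=2
6. enqueue(27): size=3
7. enqueue(4): size=4
8. dequeue(): size=3
9. enqueue(37): size=4
10. enqueue(36): size=4=cap → OVERFLOW (fail)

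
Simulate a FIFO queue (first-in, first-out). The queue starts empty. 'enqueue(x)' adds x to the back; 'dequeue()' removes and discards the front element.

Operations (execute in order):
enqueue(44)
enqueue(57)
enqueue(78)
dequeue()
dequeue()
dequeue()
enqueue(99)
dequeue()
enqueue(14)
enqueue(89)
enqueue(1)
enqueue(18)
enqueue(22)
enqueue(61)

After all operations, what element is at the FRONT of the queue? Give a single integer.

enqueue(44): queue = [44]
enqueue(57): queue = [44, 57]
enqueue(78): queue = [44, 57, 78]
dequeue(): queue = [57, 78]
dequeue(): queue = [78]
dequeue(): queue = []
enqueue(99): queue = [99]
dequeue(): queue = []
enqueue(14): queue = [14]
enqueue(89): queue = [14, 89]
enqueue(1): queue = [14, 89, 1]
enqueue(18): queue = [14, 89, 1, 18]
enqueue(22): queue = [14, 89, 1, 18, 22]
enqueue(61): queue = [14, 89, 1, 18, 22, 61]

Answer: 14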